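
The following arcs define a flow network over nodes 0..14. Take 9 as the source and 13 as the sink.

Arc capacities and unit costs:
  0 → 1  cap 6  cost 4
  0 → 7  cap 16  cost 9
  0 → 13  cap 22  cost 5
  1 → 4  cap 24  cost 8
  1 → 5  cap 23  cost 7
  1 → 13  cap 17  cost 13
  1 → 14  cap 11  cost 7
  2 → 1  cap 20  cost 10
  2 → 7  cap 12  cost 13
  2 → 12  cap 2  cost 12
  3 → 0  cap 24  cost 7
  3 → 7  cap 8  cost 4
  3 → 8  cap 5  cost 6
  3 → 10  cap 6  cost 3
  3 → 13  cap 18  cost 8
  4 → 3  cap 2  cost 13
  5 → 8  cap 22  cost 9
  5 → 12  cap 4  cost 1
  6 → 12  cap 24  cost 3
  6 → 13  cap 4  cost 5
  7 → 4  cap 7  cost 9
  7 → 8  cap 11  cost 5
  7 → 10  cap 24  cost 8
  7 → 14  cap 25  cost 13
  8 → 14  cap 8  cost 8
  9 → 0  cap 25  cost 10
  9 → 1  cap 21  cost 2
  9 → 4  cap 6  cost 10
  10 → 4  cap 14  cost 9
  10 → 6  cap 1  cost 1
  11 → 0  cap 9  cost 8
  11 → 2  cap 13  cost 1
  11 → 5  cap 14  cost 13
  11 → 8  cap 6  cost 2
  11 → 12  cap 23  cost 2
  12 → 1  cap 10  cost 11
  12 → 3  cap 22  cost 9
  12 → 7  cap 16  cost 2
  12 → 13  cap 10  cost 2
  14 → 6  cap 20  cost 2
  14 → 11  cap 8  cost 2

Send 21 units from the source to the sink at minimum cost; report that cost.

Minimum cost for 21 units: 303

shortest-cost path #1: 9→1→5→12→13 push 4 @ unit cost 12 (adds 48)
shortest-cost path #2: 9→0→13 push 17 @ unit cost 15 (adds 255)
total cost = 303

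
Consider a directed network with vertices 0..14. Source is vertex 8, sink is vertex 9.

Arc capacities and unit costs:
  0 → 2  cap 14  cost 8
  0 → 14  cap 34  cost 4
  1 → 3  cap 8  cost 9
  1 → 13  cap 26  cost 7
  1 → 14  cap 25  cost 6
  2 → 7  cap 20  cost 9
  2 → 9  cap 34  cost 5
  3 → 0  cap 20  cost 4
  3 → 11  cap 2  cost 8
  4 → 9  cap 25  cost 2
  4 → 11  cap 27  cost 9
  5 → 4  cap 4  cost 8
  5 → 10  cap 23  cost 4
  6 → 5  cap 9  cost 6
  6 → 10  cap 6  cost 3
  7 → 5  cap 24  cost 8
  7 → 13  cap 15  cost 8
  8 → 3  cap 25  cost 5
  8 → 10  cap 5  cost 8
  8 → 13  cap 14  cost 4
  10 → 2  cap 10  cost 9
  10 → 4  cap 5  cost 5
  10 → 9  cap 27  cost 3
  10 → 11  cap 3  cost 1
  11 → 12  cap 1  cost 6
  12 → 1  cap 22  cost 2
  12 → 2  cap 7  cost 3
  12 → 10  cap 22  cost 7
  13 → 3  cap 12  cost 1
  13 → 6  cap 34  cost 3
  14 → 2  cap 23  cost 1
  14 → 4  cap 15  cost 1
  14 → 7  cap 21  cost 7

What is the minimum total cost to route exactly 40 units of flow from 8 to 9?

Minimum cost for 40 units: 655

shortest-cost path #1: 8→10→9 push 5 @ unit cost 11 (adds 55)
shortest-cost path #2: 8→13→6→10→9 push 6 @ unit cost 13 (adds 78)
shortest-cost path #3: 8→3→0→14→4→9 push 15 @ unit cost 16 (adds 240)
shortest-cost path #4: 8→3→0→14→2→9 push 5 @ unit cost 19 (adds 95)
shortest-cost path #5: 8→13→6→5→10→9 push 8 @ unit cost 20 (adds 160)
shortest-cost path #6: 8→3→11→12→2→9 push 1 @ unit cost 27 (adds 27)
total cost = 655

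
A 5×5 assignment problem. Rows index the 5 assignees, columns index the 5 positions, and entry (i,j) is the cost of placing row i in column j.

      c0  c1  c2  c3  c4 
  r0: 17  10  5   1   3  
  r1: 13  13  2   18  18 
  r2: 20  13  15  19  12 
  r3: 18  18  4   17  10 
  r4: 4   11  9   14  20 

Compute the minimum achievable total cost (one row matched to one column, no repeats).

optimal assignment: row0→col3 (cost 1), row1→col2 (cost 2), row2→col1 (cost 13), row3→col4 (cost 10), row4→col0 (cost 4)
total = 1 + 2 + 13 + 10 + 4 = 30

Minimum assignment cost: 30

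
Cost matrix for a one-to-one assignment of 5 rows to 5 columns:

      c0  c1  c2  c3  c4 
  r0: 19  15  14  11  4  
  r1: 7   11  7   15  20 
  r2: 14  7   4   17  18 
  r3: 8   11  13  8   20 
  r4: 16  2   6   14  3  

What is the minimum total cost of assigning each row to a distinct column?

optimal assignment: row0→col4 (cost 4), row1→col0 (cost 7), row2→col2 (cost 4), row3→col3 (cost 8), row4→col1 (cost 2)
total = 4 + 7 + 4 + 8 + 2 = 25

Minimum assignment cost: 25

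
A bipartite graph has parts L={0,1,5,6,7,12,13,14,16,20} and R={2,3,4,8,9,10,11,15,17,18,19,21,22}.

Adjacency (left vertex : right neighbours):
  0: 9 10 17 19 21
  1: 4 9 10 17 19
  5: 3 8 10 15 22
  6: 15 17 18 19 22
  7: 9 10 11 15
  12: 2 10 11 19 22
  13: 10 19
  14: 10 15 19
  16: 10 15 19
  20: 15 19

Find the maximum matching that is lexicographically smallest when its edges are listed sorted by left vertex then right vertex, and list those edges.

Lex-smallest maximum matching: {(0,9), (1,4), (5,3), (6,17), (7,11), (12,2), (13,10), (14,15), (16,19)}

|M| = 9 (so the lex-smallest maximum matching has 9 edges)
process left vertices in ascending order; for each, take the smallest-labelled available neighbour that still permits 9 edges overall, or leave it unmatched if none does
lex-smallest matching: {0-9, 1-4, 5-3, 6-17, 7-11, 12-2, 13-10, 14-15, 16-19}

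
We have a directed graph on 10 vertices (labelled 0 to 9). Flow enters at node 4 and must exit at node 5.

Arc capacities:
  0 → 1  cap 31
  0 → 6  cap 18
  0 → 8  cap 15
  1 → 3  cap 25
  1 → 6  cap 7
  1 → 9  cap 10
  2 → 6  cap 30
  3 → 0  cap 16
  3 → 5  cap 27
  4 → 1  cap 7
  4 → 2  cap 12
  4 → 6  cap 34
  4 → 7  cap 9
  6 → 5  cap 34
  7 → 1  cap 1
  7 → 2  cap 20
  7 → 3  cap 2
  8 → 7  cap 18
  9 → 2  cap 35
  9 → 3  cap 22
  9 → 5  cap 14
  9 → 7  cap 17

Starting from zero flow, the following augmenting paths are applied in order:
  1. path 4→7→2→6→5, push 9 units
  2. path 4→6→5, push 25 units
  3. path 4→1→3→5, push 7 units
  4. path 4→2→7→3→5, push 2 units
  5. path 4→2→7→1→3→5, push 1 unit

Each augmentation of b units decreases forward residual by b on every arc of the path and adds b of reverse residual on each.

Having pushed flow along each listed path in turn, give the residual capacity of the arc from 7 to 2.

Residual capacity of (7,2): 14

after path 1 (4→7→2→6→5, push 9): res(7,2)=11
after path 2 (4→6→5, push 25): res(7,2)=11
after path 3 (4→1→3→5, push 7): res(7,2)=11
after path 4 (4→2→7→3→5, push 2): res(7,2)=13
after path 5 (4→2→7→1→3→5, push 1): res(7,2)=14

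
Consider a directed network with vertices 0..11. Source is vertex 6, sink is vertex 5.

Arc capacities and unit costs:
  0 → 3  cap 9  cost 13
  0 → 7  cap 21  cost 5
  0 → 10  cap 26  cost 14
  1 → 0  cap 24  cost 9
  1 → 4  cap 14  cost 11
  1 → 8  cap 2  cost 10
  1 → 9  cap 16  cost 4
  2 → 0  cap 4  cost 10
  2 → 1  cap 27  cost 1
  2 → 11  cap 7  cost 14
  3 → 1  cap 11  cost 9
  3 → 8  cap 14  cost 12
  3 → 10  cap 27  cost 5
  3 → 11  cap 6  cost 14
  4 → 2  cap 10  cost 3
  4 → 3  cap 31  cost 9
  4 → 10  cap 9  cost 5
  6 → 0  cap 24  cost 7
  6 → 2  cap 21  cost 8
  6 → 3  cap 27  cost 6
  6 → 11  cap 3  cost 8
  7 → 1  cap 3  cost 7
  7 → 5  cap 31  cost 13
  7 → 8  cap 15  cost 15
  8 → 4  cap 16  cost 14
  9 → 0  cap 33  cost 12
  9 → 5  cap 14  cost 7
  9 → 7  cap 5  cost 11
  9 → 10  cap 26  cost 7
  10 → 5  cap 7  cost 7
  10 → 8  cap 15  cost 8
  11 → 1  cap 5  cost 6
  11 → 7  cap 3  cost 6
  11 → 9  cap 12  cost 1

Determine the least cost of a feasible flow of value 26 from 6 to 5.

Minimum cost for 26 units: 519

shortest-cost path #1: 6→11→9→5 push 3 @ unit cost 16 (adds 48)
shortest-cost path #2: 6→3→10→5 push 7 @ unit cost 18 (adds 126)
shortest-cost path #3: 6→2→1→9→5 push 11 @ unit cost 20 (adds 220)
shortest-cost path #4: 6→0→7→5 push 5 @ unit cost 25 (adds 125)
total cost = 519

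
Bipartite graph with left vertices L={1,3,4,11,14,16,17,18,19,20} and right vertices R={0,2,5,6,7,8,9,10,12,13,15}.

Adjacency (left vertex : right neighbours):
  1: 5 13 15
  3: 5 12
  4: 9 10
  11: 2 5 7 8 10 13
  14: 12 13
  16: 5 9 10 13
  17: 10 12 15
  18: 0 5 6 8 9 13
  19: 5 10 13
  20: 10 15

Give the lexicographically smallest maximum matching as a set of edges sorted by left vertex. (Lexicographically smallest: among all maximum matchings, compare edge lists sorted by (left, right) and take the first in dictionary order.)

|M| = 8 (so the lex-smallest maximum matching has 8 edges)
process left vertices in ascending order; for each, take the smallest-labelled available neighbour that still permits 8 edges overall, or leave it unmatched if none does
lex-smallest matching: {1-5, 3-12, 4-9, 11-2, 14-13, 16-10, 17-15, 18-0}

Lex-smallest maximum matching: {(1,5), (3,12), (4,9), (11,2), (14,13), (16,10), (17,15), (18,0)}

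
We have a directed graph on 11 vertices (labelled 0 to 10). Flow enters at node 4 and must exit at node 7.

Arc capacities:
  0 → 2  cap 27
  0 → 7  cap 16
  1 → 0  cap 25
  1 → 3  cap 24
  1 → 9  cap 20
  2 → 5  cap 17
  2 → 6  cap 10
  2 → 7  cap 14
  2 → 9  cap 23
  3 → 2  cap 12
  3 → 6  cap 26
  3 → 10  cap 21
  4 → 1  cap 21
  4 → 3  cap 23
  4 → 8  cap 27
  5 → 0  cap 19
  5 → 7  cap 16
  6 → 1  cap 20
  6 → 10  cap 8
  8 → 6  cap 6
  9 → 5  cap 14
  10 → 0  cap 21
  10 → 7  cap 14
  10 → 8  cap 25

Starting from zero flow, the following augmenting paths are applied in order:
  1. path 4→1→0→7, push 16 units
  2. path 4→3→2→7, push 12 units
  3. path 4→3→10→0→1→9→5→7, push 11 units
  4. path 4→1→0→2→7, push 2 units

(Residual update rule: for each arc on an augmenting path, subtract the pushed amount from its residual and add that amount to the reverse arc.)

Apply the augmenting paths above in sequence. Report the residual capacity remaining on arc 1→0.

Residual capacity of (1,0): 18

after path 1 (4→1→0→7, push 16): res(1,0)=9
after path 2 (4→3→2→7, push 12): res(1,0)=9
after path 3 (4→3→10→0→1→9→5→7, push 11): res(1,0)=20
after path 4 (4→1→0→2→7, push 2): res(1,0)=18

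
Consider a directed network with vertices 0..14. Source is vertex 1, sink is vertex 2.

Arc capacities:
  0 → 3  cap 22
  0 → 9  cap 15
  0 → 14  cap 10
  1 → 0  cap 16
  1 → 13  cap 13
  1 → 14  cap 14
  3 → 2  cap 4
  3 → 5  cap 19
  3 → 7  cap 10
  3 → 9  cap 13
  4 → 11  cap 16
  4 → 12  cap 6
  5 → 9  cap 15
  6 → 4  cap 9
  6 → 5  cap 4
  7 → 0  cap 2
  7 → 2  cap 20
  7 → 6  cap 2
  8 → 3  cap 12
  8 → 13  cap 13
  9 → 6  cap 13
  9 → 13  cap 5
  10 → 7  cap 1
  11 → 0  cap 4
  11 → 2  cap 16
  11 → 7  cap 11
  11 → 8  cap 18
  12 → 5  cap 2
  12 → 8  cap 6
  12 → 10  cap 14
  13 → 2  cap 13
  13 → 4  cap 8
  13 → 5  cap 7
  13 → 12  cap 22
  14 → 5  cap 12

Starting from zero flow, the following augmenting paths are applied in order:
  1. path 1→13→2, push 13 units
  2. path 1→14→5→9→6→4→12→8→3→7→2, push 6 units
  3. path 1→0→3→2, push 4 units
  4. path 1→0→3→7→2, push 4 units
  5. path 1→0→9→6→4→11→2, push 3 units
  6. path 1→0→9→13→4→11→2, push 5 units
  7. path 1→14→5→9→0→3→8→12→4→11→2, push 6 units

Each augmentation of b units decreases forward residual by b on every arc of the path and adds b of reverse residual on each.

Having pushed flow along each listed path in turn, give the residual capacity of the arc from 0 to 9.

Residual capacity of (0,9): 13

after path 1 (1→13→2, push 13): res(0,9)=15
after path 2 (1→14→5→9→6→4→12→8→3→7→2, push 6): res(0,9)=15
after path 3 (1→0→3→2, push 4): res(0,9)=15
after path 4 (1→0→3→7→2, push 4): res(0,9)=15
after path 5 (1→0→9→6→4→11→2, push 3): res(0,9)=12
after path 6 (1→0→9→13→4→11→2, push 5): res(0,9)=7
after path 7 (1→14→5→9→0→3→8→12→4→11→2, push 6): res(0,9)=13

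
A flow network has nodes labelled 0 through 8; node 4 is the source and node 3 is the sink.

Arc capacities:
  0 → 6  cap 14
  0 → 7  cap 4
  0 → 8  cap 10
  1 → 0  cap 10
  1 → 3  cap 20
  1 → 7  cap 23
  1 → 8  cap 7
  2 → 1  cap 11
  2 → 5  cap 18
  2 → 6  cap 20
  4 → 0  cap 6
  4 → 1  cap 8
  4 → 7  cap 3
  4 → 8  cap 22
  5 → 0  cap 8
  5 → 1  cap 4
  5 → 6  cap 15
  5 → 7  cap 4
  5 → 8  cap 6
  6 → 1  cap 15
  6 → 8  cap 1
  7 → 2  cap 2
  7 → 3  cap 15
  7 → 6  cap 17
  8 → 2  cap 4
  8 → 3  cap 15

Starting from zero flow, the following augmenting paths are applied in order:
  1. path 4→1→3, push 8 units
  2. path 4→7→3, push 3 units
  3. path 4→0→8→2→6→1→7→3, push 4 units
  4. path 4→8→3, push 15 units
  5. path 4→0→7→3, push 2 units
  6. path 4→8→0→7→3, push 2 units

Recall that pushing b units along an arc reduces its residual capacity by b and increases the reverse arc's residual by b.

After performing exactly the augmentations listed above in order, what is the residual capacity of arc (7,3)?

Residual capacity of (7,3): 4

after path 1 (4→1→3, push 8): res(7,3)=15
after path 2 (4→7→3, push 3): res(7,3)=12
after path 3 (4→0→8→2→6→1→7→3, push 4): res(7,3)=8
after path 4 (4→8→3, push 15): res(7,3)=8
after path 5 (4→0→7→3, push 2): res(7,3)=6
after path 6 (4→8→0→7→3, push 2): res(7,3)=4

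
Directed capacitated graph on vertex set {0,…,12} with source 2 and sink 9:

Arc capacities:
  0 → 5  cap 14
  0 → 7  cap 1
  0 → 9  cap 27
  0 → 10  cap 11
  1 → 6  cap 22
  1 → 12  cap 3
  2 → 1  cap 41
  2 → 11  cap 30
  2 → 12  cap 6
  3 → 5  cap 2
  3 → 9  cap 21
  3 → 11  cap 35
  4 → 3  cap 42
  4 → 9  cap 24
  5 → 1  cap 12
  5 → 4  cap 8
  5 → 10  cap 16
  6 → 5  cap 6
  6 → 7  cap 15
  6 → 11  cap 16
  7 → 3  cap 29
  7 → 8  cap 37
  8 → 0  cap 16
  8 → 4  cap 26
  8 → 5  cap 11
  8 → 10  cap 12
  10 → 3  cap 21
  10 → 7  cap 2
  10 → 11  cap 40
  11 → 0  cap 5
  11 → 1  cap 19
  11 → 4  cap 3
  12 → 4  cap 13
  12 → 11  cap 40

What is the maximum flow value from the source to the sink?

augment #1: 2→11→0→9 bottleneck 5, total now 5
augment #2: 2→11→4→9 bottleneck 3, total now 8
augment #3: 2→12→4→9 bottleneck 6, total now 14
augment #4: 2→1→12→4→9 bottleneck 3, total now 17
augment #5: 2→1→6→5→4→9 bottleneck 6, total now 23
augment #6: 2→1→6→7→3→9 bottleneck 15, total now 38

Maximum flow value: 38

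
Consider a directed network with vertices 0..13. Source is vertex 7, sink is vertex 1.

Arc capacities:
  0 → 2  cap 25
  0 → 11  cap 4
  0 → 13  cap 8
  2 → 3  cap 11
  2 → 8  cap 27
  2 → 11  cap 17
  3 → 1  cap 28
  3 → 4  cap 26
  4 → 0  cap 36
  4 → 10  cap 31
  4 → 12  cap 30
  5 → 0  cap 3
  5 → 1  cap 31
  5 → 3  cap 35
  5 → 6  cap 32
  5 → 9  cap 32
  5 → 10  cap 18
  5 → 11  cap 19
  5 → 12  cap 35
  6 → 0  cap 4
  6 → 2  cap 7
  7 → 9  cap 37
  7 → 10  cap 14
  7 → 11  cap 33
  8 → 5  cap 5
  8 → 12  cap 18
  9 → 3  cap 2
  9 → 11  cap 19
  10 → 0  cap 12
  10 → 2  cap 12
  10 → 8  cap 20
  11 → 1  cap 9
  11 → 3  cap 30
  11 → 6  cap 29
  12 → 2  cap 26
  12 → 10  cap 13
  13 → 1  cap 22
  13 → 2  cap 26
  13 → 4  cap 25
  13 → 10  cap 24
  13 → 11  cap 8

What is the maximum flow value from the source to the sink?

Maximum flow value: 50

augment #1: 7→11→1 bottleneck 9, total now 9
augment #2: 7→9→3→1 bottleneck 2, total now 11
augment #3: 7→11→3→1 bottleneck 24, total now 35
augment #4: 7→9→11→3→1 bottleneck 2, total now 37
augment #5: 7→10→0→13→1 bottleneck 8, total now 45
augment #6: 7→10→8→5→1 bottleneck 5, total now 50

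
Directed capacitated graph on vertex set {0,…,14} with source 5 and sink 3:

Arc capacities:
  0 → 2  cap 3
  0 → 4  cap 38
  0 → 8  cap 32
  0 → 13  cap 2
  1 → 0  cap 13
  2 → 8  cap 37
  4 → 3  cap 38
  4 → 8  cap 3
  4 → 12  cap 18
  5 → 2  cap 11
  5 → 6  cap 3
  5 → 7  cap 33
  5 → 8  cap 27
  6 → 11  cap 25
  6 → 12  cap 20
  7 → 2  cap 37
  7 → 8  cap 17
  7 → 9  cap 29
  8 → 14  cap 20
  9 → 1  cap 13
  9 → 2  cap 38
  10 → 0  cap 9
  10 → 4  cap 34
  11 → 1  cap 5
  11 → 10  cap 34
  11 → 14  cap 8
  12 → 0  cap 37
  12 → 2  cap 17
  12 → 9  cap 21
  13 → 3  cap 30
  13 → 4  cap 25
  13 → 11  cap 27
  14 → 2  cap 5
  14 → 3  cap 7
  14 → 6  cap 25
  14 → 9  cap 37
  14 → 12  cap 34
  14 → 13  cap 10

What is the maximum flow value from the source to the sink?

Maximum flow value: 36

augment #1: 5→8→14→3 bottleneck 7, total now 7
augment #2: 5→8→14→13→3 bottleneck 10, total now 17
augment #3: 5→6→11→10→4→3 bottleneck 3, total now 20
augment #4: 5→7→9→1→0→4→3 bottleneck 13, total now 33
augment #5: 5→8→14→12→0→4→3 bottleneck 3, total now 36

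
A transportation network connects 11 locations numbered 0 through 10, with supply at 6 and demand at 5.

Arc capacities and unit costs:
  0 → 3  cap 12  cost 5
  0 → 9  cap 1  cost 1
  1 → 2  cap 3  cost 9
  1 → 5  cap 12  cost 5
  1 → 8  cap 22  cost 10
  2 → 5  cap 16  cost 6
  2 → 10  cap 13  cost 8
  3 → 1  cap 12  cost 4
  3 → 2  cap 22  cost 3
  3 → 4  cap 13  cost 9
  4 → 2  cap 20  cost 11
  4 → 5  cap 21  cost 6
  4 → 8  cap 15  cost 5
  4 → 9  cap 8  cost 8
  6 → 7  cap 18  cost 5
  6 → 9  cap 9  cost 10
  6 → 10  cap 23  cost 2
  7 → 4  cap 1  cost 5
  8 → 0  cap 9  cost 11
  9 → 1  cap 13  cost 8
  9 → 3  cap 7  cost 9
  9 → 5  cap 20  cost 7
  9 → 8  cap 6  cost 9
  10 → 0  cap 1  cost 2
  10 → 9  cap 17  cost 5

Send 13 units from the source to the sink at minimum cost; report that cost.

shortest-cost path #1: 6→10→0→9→5 push 1 @ unit cost 12 (adds 12)
shortest-cost path #2: 6→10→9→5 push 12 @ unit cost 14 (adds 168)
total cost = 180

Minimum cost for 13 units: 180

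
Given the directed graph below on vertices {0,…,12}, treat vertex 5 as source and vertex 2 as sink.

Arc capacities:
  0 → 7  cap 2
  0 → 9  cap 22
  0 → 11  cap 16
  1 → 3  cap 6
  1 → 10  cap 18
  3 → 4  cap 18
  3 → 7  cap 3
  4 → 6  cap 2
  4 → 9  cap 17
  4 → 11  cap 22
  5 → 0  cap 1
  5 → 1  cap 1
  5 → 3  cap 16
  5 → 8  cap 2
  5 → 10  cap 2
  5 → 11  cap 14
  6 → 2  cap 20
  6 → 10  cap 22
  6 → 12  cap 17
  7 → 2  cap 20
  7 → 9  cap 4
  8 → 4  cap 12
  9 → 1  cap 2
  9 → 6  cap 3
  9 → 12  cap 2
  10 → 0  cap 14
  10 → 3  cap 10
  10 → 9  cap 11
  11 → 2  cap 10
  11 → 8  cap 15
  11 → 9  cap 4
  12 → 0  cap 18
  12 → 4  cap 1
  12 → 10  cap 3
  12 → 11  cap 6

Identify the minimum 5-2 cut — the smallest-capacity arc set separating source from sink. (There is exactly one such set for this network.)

augment #1: 5→11→2 push 10
augment #2: 5→0→7→2 push 1
augment #3: 5→3→7→2 push 3
augment #4: 5→3→4→6→2 push 2
augment #5: 5→10→0→7→2 push 1
augment #6: 5→10→9→6→2 push 1
augment #7: 5→11→9→6→2 push 2
max flow = 20; residual-reachable set from 5 gives S-side
cut edges (S→T): {(0,7), (3,7), (4,6), (9,6), (11,2)} total cap 20

Min-cut arcs: {(0,7), (3,7), (4,6), (9,6), (11,2)} (total capacity 20)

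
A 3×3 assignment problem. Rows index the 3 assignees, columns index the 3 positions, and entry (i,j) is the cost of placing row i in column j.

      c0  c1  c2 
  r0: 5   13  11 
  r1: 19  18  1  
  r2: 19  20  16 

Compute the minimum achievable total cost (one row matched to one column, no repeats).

optimal assignment: row0→col0 (cost 5), row1→col2 (cost 1), row2→col1 (cost 20)
total = 5 + 1 + 20 = 26

Minimum assignment cost: 26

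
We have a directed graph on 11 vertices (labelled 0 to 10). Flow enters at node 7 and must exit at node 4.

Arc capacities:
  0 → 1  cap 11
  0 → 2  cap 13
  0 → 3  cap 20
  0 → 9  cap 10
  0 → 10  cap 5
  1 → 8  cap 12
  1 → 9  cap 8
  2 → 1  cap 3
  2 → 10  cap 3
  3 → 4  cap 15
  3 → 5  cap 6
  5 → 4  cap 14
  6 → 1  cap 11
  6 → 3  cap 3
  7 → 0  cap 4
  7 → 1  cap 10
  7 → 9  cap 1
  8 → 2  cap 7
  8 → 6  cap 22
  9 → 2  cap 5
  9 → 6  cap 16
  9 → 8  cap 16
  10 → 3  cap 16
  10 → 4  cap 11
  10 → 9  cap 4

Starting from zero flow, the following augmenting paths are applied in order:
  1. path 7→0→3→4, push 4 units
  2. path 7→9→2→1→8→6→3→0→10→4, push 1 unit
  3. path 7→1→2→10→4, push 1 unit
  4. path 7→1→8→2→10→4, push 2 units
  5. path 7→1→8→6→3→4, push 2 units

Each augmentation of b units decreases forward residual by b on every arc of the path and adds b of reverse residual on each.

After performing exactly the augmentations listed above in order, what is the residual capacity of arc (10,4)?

Residual capacity of (10,4): 7

after path 1 (7→0→3→4, push 4): res(10,4)=11
after path 2 (7→9→2→1→8→6→3→0→10→4, push 1): res(10,4)=10
after path 3 (7→1→2→10→4, push 1): res(10,4)=9
after path 4 (7→1→8→2→10→4, push 2): res(10,4)=7
after path 5 (7→1→8→6→3→4, push 2): res(10,4)=7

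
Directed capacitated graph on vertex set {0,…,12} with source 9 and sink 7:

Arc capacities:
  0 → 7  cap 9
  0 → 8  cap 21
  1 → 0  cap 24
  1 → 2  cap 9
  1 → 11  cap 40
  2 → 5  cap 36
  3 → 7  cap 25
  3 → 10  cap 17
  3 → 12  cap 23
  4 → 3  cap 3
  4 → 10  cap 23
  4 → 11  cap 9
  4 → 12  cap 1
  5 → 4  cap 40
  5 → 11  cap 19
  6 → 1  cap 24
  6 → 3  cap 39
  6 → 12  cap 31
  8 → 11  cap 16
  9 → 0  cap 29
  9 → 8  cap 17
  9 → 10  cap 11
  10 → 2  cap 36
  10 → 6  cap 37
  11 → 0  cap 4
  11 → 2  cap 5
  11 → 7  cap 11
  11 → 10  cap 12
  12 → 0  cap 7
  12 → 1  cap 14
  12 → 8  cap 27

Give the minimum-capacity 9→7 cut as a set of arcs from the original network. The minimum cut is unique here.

augment #1: 9→0→7 push 9
augment #2: 9→8→11→7 push 11
augment #3: 9→10→6→3→7 push 11
augment #4: 9→8→11→10→6→3→7 push 5
max flow = 36; residual-reachable set from 9 gives S-side
cut edges (S→T): {(0,7), (8,11), (9,10)} total cap 36

Min-cut arcs: {(0,7), (8,11), (9,10)} (total capacity 36)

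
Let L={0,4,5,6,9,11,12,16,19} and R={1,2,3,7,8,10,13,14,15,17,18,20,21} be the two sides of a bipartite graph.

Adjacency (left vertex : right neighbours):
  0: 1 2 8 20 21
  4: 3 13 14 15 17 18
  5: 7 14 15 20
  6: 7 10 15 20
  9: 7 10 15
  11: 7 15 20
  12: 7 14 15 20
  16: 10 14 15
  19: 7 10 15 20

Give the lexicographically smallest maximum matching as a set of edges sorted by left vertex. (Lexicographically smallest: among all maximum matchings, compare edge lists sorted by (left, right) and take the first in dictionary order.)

Lex-smallest maximum matching: {(0,1), (4,3), (5,7), (6,10), (9,15), (11,20), (12,14)}

|M| = 7 (so the lex-smallest maximum matching has 7 edges)
process left vertices in ascending order; for each, take the smallest-labelled available neighbour that still permits 7 edges overall, or leave it unmatched if none does
lex-smallest matching: {0-1, 4-3, 5-7, 6-10, 9-15, 11-20, 12-14}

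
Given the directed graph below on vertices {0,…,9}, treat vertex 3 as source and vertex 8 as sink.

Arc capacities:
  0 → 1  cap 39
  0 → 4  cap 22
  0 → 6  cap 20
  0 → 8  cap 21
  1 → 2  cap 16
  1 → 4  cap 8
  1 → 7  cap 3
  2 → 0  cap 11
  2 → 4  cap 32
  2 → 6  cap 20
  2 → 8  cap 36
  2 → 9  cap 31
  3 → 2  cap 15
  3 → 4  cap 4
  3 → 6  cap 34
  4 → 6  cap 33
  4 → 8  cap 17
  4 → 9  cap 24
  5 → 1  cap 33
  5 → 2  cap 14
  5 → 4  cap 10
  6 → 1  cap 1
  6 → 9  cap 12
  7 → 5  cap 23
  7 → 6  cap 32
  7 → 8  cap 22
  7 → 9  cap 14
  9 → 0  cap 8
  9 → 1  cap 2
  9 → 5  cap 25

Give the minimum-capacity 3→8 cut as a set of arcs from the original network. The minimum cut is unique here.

Min-cut arcs: {(3,2), (3,4), (6,1), (6,9)} (total capacity 32)

augment #1: 3→2→8 push 15
augment #2: 3→4→8 push 4
augment #3: 3→6→1→2→8 push 1
augment #4: 3→6→9→0→8 push 8
augment #5: 3→6→9→1→2→8 push 2
augment #6: 3→6→9→5→2→8 push 2
max flow = 32; residual-reachable set from 3 gives S-side
cut edges (S→T): {(3,2), (3,4), (6,1), (6,9)} total cap 32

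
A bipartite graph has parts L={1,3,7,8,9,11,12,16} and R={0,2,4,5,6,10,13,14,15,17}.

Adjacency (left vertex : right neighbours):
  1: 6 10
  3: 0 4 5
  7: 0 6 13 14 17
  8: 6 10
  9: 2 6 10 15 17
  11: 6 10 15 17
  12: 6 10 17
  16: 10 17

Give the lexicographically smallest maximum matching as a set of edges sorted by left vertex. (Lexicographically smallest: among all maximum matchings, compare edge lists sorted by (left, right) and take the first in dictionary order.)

Lex-smallest maximum matching: {(1,6), (3,0), (7,13), (8,10), (9,2), (11,15), (12,17)}

|M| = 7 (so the lex-smallest maximum matching has 7 edges)
process left vertices in ascending order; for each, take the smallest-labelled available neighbour that still permits 7 edges overall, or leave it unmatched if none does
lex-smallest matching: {1-6, 3-0, 7-13, 8-10, 9-2, 11-15, 12-17}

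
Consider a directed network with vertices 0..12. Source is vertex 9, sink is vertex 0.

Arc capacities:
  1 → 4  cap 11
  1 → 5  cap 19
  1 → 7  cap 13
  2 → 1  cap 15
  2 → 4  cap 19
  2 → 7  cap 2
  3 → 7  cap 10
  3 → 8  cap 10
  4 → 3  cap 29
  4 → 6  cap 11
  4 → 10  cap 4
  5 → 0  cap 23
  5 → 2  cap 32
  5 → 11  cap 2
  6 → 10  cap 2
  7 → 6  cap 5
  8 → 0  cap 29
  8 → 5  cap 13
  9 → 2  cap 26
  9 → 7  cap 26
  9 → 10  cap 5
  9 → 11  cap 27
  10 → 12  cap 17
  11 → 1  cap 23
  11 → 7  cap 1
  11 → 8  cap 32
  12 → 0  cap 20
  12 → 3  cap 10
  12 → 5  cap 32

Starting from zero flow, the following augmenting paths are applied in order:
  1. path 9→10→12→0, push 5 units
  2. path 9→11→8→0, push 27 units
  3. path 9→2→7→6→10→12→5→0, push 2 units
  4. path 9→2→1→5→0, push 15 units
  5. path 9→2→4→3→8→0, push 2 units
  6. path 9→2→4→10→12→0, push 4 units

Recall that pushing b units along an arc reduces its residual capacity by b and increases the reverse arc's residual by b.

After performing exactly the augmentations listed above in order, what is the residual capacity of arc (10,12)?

Residual capacity of (10,12): 6

after path 1 (9→10→12→0, push 5): res(10,12)=12
after path 2 (9→11→8→0, push 27): res(10,12)=12
after path 3 (9→2→7→6→10→12→5→0, push 2): res(10,12)=10
after path 4 (9→2→1→5→0, push 15): res(10,12)=10
after path 5 (9→2→4→3→8→0, push 2): res(10,12)=10
after path 6 (9→2→4→10→12→0, push 4): res(10,12)=6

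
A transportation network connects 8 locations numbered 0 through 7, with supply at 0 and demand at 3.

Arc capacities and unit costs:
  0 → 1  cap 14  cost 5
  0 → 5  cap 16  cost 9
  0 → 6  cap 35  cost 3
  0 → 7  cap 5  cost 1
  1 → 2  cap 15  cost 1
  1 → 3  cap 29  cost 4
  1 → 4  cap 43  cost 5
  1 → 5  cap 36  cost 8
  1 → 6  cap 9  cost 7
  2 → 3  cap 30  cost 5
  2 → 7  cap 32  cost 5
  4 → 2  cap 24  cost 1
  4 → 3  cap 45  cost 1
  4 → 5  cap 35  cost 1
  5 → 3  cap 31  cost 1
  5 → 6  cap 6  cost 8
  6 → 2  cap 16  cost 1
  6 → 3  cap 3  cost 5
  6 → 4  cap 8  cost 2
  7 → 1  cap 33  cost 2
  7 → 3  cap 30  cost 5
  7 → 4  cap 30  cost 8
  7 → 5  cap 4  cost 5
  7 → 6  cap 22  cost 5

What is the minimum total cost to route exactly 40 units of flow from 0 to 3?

shortest-cost path #1: 0→7→3 push 5 @ unit cost 6 (adds 30)
shortest-cost path #2: 0→6→4→3 push 8 @ unit cost 6 (adds 48)
shortest-cost path #3: 0→6→3 push 3 @ unit cost 8 (adds 24)
shortest-cost path #4: 0→1→3 push 14 @ unit cost 9 (adds 126)
shortest-cost path #5: 0→6→2→3 push 10 @ unit cost 9 (adds 90)
total cost = 318

Minimum cost for 40 units: 318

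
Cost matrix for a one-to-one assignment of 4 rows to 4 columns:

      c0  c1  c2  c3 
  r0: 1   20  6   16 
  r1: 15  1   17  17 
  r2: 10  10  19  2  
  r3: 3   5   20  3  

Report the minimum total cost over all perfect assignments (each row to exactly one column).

optimal assignment: row0→col2 (cost 6), row1→col1 (cost 1), row2→col3 (cost 2), row3→col0 (cost 3)
total = 6 + 1 + 2 + 3 = 12

Minimum assignment cost: 12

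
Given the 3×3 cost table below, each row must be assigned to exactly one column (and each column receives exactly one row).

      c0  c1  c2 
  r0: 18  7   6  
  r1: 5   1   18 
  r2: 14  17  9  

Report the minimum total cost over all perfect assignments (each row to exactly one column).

one of 2 optimal assignments: row0→col1 (cost 7), row1→col0 (cost 5), row2→col2 (cost 9)
total = 7 + 5 + 9 = 21

Minimum assignment cost: 21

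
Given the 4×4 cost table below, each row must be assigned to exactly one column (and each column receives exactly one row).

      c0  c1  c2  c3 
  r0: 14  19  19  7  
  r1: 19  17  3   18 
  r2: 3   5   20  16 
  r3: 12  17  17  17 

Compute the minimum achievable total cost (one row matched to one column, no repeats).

optimal assignment: row0→col3 (cost 7), row1→col2 (cost 3), row2→col1 (cost 5), row3→col0 (cost 12)
total = 7 + 3 + 5 + 12 = 27

Minimum assignment cost: 27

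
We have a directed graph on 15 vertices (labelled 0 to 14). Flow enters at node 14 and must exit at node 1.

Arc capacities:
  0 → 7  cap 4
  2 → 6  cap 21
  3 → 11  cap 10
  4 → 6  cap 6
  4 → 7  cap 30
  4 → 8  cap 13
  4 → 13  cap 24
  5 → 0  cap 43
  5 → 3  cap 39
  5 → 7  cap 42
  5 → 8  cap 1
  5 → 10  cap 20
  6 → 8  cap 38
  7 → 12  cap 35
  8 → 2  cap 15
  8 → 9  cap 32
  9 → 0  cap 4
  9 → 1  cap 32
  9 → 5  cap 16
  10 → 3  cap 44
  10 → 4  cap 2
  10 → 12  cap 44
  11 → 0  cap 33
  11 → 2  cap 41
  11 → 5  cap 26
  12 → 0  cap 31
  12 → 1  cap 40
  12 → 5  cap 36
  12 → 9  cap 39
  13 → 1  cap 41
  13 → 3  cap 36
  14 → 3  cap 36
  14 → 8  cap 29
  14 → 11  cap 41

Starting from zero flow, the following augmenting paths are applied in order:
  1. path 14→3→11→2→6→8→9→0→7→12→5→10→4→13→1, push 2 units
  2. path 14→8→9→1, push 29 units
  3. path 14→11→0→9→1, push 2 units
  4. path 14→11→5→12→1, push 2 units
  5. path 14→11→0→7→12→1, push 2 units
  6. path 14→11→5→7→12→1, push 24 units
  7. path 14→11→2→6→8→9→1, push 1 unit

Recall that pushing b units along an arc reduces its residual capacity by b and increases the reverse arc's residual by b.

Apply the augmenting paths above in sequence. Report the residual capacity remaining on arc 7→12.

after path 1 (14→3→11→2→6→8→9→0→7→12→5→10→4→13→1, push 2): res(7,12)=33
after path 2 (14→8→9→1, push 29): res(7,12)=33
after path 3 (14→11→0→9→1, push 2): res(7,12)=33
after path 4 (14→11→5→12→1, push 2): res(7,12)=33
after path 5 (14→11→0→7→12→1, push 2): res(7,12)=31
after path 6 (14→11→5→7→12→1, push 24): res(7,12)=7
after path 7 (14→11→2→6→8→9→1, push 1): res(7,12)=7

Residual capacity of (7,12): 7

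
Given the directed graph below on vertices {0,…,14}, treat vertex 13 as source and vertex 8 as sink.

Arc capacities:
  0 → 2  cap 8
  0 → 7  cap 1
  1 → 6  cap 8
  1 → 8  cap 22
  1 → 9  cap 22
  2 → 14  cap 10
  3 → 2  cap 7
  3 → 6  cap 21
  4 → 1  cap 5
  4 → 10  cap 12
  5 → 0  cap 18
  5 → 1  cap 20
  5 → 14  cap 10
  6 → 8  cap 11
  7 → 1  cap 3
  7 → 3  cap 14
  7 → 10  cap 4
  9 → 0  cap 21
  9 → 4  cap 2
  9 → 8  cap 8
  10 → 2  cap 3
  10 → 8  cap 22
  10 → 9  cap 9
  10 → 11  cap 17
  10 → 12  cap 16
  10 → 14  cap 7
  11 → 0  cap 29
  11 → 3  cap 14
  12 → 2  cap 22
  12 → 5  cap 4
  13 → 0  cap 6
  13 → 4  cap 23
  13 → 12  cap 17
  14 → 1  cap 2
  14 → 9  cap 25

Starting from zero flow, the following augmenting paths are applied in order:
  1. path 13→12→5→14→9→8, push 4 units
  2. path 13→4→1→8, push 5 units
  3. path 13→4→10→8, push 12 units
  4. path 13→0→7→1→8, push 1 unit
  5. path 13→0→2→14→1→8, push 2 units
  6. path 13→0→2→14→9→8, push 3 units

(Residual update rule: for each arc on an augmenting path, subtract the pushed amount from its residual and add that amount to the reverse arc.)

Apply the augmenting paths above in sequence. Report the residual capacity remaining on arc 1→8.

Residual capacity of (1,8): 14

after path 1 (13→12→5→14→9→8, push 4): res(1,8)=22
after path 2 (13→4→1→8, push 5): res(1,8)=17
after path 3 (13→4→10→8, push 12): res(1,8)=17
after path 4 (13→0→7→1→8, push 1): res(1,8)=16
after path 5 (13→0→2→14→1→8, push 2): res(1,8)=14
after path 6 (13→0→2→14→9→8, push 3): res(1,8)=14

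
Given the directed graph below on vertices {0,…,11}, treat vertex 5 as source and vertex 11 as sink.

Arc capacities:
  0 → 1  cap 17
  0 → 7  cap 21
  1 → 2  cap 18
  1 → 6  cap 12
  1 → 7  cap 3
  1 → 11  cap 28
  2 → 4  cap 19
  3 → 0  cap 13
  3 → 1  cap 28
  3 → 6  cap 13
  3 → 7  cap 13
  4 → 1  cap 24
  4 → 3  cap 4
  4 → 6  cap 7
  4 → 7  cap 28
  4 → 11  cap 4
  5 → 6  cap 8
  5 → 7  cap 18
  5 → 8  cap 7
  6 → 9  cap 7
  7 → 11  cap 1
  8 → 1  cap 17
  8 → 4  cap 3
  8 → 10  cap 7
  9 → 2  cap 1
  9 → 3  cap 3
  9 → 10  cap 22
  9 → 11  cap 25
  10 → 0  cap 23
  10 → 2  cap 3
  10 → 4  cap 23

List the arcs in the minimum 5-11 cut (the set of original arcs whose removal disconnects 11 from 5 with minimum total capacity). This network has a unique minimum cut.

Min-cut arcs: {(5,8), (6,9), (7,11)} (total capacity 15)

augment #1: 5→7→11 push 1
augment #2: 5→6→9→11 push 7
augment #3: 5→8→1→11 push 7
max flow = 15; residual-reachable set from 5 gives S-side
cut edges (S→T): {(5,8), (6,9), (7,11)} total cap 15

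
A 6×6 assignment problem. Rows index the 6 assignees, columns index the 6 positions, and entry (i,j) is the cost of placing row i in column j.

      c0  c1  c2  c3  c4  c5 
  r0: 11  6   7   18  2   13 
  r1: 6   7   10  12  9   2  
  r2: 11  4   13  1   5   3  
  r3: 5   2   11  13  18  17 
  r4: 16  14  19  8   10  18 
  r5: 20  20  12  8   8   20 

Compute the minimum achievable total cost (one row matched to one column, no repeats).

Minimum assignment cost: 33

one of 2 optimal assignments: row0→col4 (cost 2), row1→col0 (cost 6), row2→col5 (cost 3), row3→col1 (cost 2), row4→col3 (cost 8), row5→col2 (cost 12)
total = 2 + 6 + 3 + 2 + 8 + 12 = 33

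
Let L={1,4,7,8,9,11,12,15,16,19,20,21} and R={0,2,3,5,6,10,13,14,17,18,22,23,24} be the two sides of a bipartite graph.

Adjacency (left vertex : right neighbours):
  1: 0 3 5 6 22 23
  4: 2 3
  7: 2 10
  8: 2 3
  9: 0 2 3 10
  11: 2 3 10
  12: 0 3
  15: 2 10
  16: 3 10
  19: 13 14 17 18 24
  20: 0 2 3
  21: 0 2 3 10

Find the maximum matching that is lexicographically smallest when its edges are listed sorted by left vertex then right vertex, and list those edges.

Lex-smallest maximum matching: {(1,5), (4,2), (7,10), (8,3), (9,0), (19,13)}

|M| = 6 (so the lex-smallest maximum matching has 6 edges)
process left vertices in ascending order; for each, take the smallest-labelled available neighbour that still permits 6 edges overall, or leave it unmatched if none does
lex-smallest matching: {1-5, 4-2, 7-10, 8-3, 9-0, 19-13}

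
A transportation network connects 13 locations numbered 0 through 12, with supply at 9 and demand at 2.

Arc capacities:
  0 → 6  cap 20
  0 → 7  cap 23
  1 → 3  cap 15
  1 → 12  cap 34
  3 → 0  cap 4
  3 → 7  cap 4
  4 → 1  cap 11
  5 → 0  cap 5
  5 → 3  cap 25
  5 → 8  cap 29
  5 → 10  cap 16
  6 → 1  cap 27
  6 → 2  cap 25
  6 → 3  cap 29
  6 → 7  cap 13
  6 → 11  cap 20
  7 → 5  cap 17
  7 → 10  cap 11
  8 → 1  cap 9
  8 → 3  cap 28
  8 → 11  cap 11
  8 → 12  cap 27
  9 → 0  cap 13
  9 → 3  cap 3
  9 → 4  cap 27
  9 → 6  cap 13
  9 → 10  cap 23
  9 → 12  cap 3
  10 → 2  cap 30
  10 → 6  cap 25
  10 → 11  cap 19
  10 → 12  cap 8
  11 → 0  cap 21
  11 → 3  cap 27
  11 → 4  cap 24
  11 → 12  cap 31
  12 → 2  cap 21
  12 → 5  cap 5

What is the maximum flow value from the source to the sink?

Maximum flow value: 66

augment #1: 9→6→2 bottleneck 13, total now 13
augment #2: 9→10→2 bottleneck 23, total now 36
augment #3: 9→12→2 bottleneck 3, total now 39
augment #4: 9→0→6→2 bottleneck 12, total now 51
augment #5: 9→0→7→10→2 bottleneck 1, total now 52
augment #6: 9→3→7→10→2 bottleneck 3, total now 55
augment #7: 9→4→1→12→2 bottleneck 11, total now 66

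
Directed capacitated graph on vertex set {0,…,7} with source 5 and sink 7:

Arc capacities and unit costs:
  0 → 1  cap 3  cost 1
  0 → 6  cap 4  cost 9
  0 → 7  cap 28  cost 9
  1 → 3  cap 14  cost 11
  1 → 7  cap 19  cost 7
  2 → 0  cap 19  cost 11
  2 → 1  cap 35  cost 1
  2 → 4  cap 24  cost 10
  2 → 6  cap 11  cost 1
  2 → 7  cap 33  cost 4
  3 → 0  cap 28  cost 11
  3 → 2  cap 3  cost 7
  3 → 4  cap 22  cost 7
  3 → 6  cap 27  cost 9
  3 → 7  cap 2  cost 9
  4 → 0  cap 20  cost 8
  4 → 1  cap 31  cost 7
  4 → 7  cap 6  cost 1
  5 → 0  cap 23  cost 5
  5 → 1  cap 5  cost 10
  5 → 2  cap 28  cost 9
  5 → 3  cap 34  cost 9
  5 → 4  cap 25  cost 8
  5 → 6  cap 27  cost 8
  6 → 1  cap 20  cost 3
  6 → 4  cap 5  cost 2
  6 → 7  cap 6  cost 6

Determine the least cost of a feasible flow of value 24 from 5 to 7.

Minimum cost for 24 units: 288

shortest-cost path #1: 5→4→7 push 6 @ unit cost 9 (adds 54)
shortest-cost path #2: 5→0→1→7 push 3 @ unit cost 13 (adds 39)
shortest-cost path #3: 5→2→7 push 15 @ unit cost 13 (adds 195)
total cost = 288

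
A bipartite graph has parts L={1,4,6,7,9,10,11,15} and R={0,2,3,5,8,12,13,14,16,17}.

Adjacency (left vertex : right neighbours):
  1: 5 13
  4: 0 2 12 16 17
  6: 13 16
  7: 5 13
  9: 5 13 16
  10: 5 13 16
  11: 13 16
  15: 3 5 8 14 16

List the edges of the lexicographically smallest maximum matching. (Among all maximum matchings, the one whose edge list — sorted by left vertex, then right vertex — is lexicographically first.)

|M| = 5 (so the lex-smallest maximum matching has 5 edges)
process left vertices in ascending order; for each, take the smallest-labelled available neighbour that still permits 5 edges overall, or leave it unmatched if none does
lex-smallest matching: {1-5, 4-0, 6-13, 9-16, 15-3}

Lex-smallest maximum matching: {(1,5), (4,0), (6,13), (9,16), (15,3)}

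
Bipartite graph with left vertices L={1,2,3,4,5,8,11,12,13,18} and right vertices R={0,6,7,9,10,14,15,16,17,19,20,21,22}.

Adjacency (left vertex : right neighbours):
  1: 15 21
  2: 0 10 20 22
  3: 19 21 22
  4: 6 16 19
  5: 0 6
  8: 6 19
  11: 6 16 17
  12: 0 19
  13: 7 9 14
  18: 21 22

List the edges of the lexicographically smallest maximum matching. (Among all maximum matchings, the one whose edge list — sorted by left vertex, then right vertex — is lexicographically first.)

|M| = 10 (so the lex-smallest maximum matching has 10 edges)
process left vertices in ascending order; for each, take the smallest-labelled available neighbour that still permits 10 edges overall, or leave it unmatched if none does
lex-smallest matching: {1-15, 2-10, 3-21, 4-16, 5-0, 8-6, 11-17, 12-19, 13-7, 18-22}

Lex-smallest maximum matching: {(1,15), (2,10), (3,21), (4,16), (5,0), (8,6), (11,17), (12,19), (13,7), (18,22)}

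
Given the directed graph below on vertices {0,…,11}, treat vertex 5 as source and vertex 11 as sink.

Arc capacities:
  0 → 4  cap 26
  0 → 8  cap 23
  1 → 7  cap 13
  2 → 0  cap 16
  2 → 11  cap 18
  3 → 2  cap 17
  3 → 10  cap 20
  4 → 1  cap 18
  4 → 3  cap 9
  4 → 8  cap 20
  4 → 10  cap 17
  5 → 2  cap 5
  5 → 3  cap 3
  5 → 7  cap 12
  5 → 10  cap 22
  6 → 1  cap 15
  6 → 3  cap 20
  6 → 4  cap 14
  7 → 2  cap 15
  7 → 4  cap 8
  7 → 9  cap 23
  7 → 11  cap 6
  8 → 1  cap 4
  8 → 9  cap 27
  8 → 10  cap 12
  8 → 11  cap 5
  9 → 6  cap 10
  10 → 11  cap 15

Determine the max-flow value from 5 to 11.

augment #1: 5→2→11 bottleneck 5, total now 5
augment #2: 5→7→11 bottleneck 6, total now 11
augment #3: 5→10→11 bottleneck 15, total now 26
augment #4: 5→3→2→11 bottleneck 3, total now 29
augment #5: 5→7→2→11 bottleneck 6, total now 35

Maximum flow value: 35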